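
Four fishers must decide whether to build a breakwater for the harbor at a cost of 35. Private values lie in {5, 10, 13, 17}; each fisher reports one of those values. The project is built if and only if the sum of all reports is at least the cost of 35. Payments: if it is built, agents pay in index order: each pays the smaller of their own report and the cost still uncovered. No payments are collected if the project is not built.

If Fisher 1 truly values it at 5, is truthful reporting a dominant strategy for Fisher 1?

Yes

Check each profile of the others' reports and compare truth against every alternative report.
Others report (5, 5, 17): truth gives 0, best alternative gives -5.
Others report (5, 10, 10): truth gives 0, best alternative gives -5.
Others report (5, 10, 13): truth gives 0, best alternative gives -5.
Others report (5, 10, 17): truth gives 0, best alternative gives -5.
Others report (5, 13, 10): truth gives 0, best alternative gives -5.
Others report (5, 13, 13): truth gives 0, best alternative gives -5.
(Remaining 58 profiles checked similarly; truth is weakly best in each.)
In every case the truthful report is at least as good as any alternative, so it is a dominant strategy.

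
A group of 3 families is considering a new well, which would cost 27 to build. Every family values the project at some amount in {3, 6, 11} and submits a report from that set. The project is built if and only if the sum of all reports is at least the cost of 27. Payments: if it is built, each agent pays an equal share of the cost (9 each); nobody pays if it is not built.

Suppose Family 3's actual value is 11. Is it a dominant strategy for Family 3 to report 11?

Yes

Check each profile of the others' reports and compare truth against every alternative report.
Others report (6, 11): truth gives 2, best alternative gives 0.
Others report (11, 6): truth gives 2, best alternative gives 0.
Others report (11, 11): truth gives 2, best alternative gives 2.
Others report (3, 3): truth gives 0, best alternative gives 0.
Others report (3, 6): truth gives 0, best alternative gives 0.
Others report (3, 11): truth gives 0, best alternative gives 0.
(Remaining 3 profiles checked similarly; truth is weakly best in each.)
In every case the truthful report is at least as good as any alternative, so it is a dominant strategy.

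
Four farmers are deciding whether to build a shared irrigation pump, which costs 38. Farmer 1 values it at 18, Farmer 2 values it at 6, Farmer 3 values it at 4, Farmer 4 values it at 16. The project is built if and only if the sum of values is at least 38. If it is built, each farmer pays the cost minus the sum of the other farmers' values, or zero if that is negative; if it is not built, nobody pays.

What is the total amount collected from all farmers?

22

Total value 44 ≥ cost 38, so it is built.
Farmer 1: others sum to 26; max(0, 38 - 26) = 12.
Farmer 2: others sum to 38; max(0, 38 - 38) = 0.
Farmer 3: others sum to 40; max(0, 38 - 40) = 0.
Farmer 4: others sum to 28; max(0, 38 - 28) = 10.
Total collected = 12 + 0 + 0 + 10 = 22.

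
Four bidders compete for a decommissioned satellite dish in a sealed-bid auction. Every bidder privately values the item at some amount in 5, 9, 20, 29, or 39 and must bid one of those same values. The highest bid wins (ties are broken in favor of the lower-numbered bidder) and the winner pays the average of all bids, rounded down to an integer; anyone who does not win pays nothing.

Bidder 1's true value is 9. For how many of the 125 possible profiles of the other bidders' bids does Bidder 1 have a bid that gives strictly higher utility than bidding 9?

1

Others bid (5, 5, 5): truth gives 3; bid 5 gives 4 > 3. Violating.
Others bid (5, 5, 9): truth gives 2; no alternative beats it.
Others bid (5, 5, 20): truth gives 0; no alternative beats it.
(Checking all 125 profiles: 1 has a profitable deviation, 124 do not.)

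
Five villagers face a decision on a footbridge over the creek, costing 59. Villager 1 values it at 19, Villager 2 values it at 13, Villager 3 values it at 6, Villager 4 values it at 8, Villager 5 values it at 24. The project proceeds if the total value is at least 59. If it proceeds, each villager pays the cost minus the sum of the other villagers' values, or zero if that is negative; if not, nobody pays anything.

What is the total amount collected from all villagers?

Total value 70 ≥ cost 59, so it is built.
Villager 1: others sum to 51; max(0, 59 - 51) = 8.
Villager 2: others sum to 57; max(0, 59 - 57) = 2.
Villager 3: others sum to 64; max(0, 59 - 64) = 0.
Villager 4: others sum to 62; max(0, 59 - 62) = 0.
Villager 5: others sum to 46; max(0, 59 - 46) = 13.
Total collected = 8 + 2 + 0 + 0 + 13 = 23.

23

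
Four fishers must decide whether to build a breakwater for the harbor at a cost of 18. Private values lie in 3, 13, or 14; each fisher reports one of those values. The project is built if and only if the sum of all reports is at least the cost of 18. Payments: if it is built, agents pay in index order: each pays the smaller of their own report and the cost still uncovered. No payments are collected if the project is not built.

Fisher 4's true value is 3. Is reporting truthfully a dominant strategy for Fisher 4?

Check each profile of the others' reports and compare truth against every alternative report.
Others report (3, 3, 3): truth gives 0, best alternative gives -6.
Others report (3, 3, 13): truth gives 3, best alternative gives 3.
Others report (3, 3, 14): truth gives 3, best alternative gives 3.
Others report (3, 13, 3): truth gives 3, best alternative gives 3.
Others report (3, 13, 13): truth gives 3, best alternative gives 3.
Others report (3, 13, 14): truth gives 3, best alternative gives 3.
(Remaining 21 profiles checked similarly; truth is weakly best in each.)
In every case the truthful report is at least as good as any alternative, so it is a dominant strategy.

Yes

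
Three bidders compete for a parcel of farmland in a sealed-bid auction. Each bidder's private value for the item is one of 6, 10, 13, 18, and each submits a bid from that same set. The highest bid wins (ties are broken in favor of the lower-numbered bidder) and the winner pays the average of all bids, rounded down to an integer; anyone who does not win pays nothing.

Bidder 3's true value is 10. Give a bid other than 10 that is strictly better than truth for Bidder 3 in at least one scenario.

13

Suppose Bidder 1 bids 6 and Bidder 2 bids 10.
Bid 10: loses, pays 0, utility 0.
Bid 13: wins, pays 9, utility 10 - 9 = 1.
So bidding 13 beats truth here (1 > 0).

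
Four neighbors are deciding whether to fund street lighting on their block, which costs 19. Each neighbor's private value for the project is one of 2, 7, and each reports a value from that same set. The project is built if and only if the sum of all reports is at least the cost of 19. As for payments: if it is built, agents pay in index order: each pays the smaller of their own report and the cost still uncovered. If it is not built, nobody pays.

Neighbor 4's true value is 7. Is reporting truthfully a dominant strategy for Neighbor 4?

Check each profile of the others' reports and compare truth against every alternative report.
Others report (2, 7, 7): truth gives 4, best alternative gives 0.
Others report (7, 2, 7): truth gives 4, best alternative gives 0.
Others report (7, 7, 2): truth gives 4, best alternative gives 0.
Others report (7, 7, 7): truth gives 7, best alternative gives 7.
Others report (2, 2, 2): truth gives 0, best alternative gives 0.
Others report (2, 2, 7): truth gives 0, best alternative gives 0.
(Remaining 2 profiles checked similarly; truth is weakly best in each.)
In every case the truthful report is at least as good as any alternative, so it is a dominant strategy.

Yes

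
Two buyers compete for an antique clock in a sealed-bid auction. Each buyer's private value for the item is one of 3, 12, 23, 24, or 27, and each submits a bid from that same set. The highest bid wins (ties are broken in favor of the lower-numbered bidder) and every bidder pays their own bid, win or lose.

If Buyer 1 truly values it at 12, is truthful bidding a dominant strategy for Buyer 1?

Consider the case where Buyer 2 bids 3.
Truthful bid 12: wins, pays 12, utility 12 - 12 = 0.
Bid 3 instead: wins, pays 3, utility 12 - 3 = 9.
Since 9 > 0, bidding 3 is strictly better here, so truthful bidding is not dominant.

No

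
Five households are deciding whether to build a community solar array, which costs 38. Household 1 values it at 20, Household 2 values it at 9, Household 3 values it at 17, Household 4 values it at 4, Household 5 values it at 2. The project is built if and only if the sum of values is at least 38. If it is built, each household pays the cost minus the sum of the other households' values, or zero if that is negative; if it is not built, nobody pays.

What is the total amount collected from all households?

Total value 52 ≥ cost 38, so it is built.
Household 1: others sum to 32; max(0, 38 - 32) = 6.
Household 2: others sum to 43; max(0, 38 - 43) = 0.
Household 3: others sum to 35; max(0, 38 - 35) = 3.
Household 4: others sum to 48; max(0, 38 - 48) = 0.
Household 5: others sum to 50; max(0, 38 - 50) = 0.
Total collected = 6 + 0 + 3 + 0 + 0 = 9.

9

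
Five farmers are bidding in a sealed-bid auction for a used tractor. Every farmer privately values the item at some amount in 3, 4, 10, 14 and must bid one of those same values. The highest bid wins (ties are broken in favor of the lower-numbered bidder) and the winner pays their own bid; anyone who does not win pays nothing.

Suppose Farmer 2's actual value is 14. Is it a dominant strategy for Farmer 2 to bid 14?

Consider the case where Farmer 1 bids 3, Farmer 3 bids 3, Farmer 4 bids 3 and Farmer 5 bids 3.
Truthful bid 14: wins, pays 14, utility 14 - 14 = 0.
Bid 4 instead: wins, pays 4, utility 14 - 4 = 10.
Since 10 > 0, bidding 4 is strictly better here, so truthful bidding is not dominant.

No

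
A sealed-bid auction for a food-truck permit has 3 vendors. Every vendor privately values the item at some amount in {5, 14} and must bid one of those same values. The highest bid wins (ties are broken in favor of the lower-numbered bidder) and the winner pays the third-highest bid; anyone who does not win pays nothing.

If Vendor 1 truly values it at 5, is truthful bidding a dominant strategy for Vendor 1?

Check each profile of the others' bids and compare truth against every alternative bid.
Others bid (14, 14): truth gives 0, best alternative gives -9.
Others bid (5, 5): truth gives 0, best alternative gives 0.
Others bid (5, 14): truth gives 0, best alternative gives 0.
Others bid (14, 5): truth gives 0, best alternative gives 0.
In every case the truthful bid is at least as good as any alternative, so it is a dominant strategy.

Yes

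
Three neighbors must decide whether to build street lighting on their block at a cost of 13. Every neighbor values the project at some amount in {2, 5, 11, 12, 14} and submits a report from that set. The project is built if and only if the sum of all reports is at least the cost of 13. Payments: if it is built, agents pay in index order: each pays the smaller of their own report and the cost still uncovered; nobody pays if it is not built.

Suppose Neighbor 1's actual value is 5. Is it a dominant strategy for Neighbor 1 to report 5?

No

Consider the case where Neighbor 2 reports 2 and Neighbor 3 reports 11.
Truthful report 5: project built, pays 5, utility 5 - 5 = 0.
Report 2 instead: project built, pays 2, utility 5 - 2 = 3.
Since 3 > 0, reporting 2 is strictly better here, so truthful reporting is not dominant.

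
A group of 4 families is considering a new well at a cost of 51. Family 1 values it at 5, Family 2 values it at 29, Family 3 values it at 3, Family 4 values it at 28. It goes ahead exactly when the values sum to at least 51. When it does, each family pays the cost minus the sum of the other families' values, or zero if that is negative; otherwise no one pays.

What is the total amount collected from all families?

Total value 65 ≥ cost 51, so it is built.
Family 1: others sum to 60; max(0, 51 - 60) = 0.
Family 2: others sum to 36; max(0, 51 - 36) = 15.
Family 3: others sum to 62; max(0, 51 - 62) = 0.
Family 4: others sum to 37; max(0, 51 - 37) = 14.
Total collected = 0 + 15 + 0 + 14 = 29.

29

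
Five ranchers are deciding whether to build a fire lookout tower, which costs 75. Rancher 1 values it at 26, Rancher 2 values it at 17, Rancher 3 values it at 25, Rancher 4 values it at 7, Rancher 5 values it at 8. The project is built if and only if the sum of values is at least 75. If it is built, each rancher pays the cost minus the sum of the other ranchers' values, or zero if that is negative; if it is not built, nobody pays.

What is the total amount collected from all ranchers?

Total value 83 ≥ cost 75, so it is built.
Rancher 1: others sum to 57; max(0, 75 - 57) = 18.
Rancher 2: others sum to 66; max(0, 75 - 66) = 9.
Rancher 3: others sum to 58; max(0, 75 - 58) = 17.
Rancher 4: others sum to 76; max(0, 75 - 76) = 0.
Rancher 5: others sum to 75; max(0, 75 - 75) = 0.
Total collected = 18 + 9 + 17 + 0 + 0 = 44.

44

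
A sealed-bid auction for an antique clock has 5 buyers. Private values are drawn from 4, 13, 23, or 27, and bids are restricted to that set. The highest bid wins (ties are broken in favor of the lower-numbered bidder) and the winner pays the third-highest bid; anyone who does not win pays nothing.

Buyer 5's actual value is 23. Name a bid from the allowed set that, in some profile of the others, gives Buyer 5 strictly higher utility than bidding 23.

27

Suppose Buyer 1 bids 4, Buyer 2 bids 4, Buyer 3 bids 4 and Buyer 4 bids 23.
Bid 23: loses, pays 0, utility 0.
Bid 27: wins, pays 4, utility 23 - 4 = 19.
So bidding 27 beats truth here (19 > 0).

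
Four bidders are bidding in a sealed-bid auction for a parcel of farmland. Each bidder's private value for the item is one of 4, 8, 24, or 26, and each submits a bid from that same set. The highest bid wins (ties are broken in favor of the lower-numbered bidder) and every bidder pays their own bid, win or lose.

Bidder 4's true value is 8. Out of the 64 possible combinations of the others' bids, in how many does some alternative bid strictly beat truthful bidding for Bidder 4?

Others bid (4, 4, 8): truth gives -8; bid 4 gives -4 > -8. Violating.
Others bid (4, 4, 24): truth gives -8; bid 4 gives -4 > -8. Violating.
Others bid (4, 4, 26): truth gives -8; bid 4 gives -4 > -8. Violating.
Others bid (4, 8, 4): truth gives -8; bid 4 gives -4 > -8. Violating.
Others bid (4, 4, 4): truth gives 0; no alternative beats it.
(Checking all 64 profiles: 63 have a profitable deviation, 1 does not.)

63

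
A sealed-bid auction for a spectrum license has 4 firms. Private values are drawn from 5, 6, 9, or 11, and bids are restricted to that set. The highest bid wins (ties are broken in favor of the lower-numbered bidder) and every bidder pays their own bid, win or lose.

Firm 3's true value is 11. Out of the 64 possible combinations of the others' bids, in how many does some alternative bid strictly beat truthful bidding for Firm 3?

40

Others bid (5, 5, 5): truth gives 0; bid 6 gives 5 > 0. Violating.
Others bid (5, 5, 6): truth gives 0; bid 6 gives 5 > 0. Violating.
Others bid (5, 5, 9): truth gives 0; bid 9 gives 2 > 0. Violating.
Others bid (5, 6, 5): truth gives 0; bid 9 gives 2 > 0. Violating.
Others bid (5, 5, 11): truth gives 0; no alternative beats it.
Others bid (5, 6, 11): truth gives 0; no alternative beats it.
(Checking all 64 profiles: 40 have a profitable deviation, 24 do not.)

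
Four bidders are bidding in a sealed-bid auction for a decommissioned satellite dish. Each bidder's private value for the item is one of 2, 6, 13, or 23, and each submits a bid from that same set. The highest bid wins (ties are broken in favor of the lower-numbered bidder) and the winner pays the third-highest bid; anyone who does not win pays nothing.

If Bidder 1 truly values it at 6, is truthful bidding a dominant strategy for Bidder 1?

Consider the case where Bidder 2 bids 2, Bidder 3 bids 2 and Bidder 4 bids 13.
Truthful bid 6: loses, pays 0, utility 0.
Bid 13 instead: wins, pays 2, utility 6 - 2 = 4.
Since 4 > 0, bidding 13 is strictly better here, so truthful bidding is not dominant.

No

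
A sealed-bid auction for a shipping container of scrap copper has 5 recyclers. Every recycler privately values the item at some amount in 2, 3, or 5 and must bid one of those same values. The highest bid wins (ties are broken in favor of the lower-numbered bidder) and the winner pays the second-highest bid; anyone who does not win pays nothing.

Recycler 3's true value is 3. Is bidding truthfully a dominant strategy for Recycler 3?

Yes

Check each profile of the others' bids and compare truth against every alternative bid.
Others bid (2, 2, 2, 2): truth gives 1, best alternative gives 1.
Others bid (2, 2, 2, 3): truth gives 0, best alternative gives 0.
Others bid (2, 2, 2, 5): truth gives 0, best alternative gives 0.
Others bid (2, 2, 3, 2): truth gives 0, best alternative gives 0.
Others bid (2, 2, 3, 3): truth gives 0, best alternative gives 0.
Others bid (2, 2, 3, 5): truth gives 0, best alternative gives 0.
(Remaining 75 profiles checked similarly; truth is weakly best in each.)
In every case the truthful bid is at least as good as any alternative, so it is a dominant strategy.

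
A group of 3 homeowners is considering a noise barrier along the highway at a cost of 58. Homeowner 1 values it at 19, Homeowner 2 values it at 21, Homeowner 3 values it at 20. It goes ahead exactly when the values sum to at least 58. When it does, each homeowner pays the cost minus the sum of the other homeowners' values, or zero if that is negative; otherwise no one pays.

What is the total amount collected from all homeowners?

54

Total value 60 ≥ cost 58, so it is built.
Homeowner 1: others sum to 41; max(0, 58 - 41) = 17.
Homeowner 2: others sum to 39; max(0, 58 - 39) = 19.
Homeowner 3: others sum to 40; max(0, 58 - 40) = 18.
Total collected = 17 + 19 + 18 = 54.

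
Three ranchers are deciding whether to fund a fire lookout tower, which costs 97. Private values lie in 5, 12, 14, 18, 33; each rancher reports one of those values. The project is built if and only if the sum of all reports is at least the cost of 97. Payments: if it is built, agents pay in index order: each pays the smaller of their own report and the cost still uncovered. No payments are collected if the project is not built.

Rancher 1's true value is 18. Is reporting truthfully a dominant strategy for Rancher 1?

Check each profile of the others' reports and compare truth against every alternative report.
Others report (5, 5): truth gives 0, best alternative gives 0.
Others report (5, 12): truth gives 0, best alternative gives 0.
Others report (5, 14): truth gives 0, best alternative gives 0.
Others report (5, 18): truth gives 0, best alternative gives 0.
Others report (5, 33): truth gives 0, best alternative gives 0.
Others report (12, 5): truth gives 0, best alternative gives 0.
(Remaining 19 profiles checked similarly; truth is weakly best in each.)
In every case the truthful report is at least as good as any alternative, so it is a dominant strategy.

Yes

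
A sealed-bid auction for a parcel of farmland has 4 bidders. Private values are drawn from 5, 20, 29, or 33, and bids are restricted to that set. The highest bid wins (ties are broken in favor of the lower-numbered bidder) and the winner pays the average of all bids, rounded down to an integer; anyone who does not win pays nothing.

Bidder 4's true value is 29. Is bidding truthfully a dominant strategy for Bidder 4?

No

Consider the case where Bidder 1 bids 5, Bidder 2 bids 5 and Bidder 3 bids 5.
Truthful bid 29: wins, pays 11, utility 29 - 11 = 18.
Bid 20 instead: wins, pays 8, utility 29 - 8 = 21.
Since 21 > 18, bidding 20 is strictly better here, so truthful bidding is not dominant.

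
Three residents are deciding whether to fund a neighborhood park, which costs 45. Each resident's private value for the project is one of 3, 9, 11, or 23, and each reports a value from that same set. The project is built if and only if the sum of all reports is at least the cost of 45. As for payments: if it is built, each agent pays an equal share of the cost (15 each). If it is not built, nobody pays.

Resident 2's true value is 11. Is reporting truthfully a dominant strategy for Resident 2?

Consider the case where Resident 1 reports 11 and Resident 3 reports 23.
Truthful report 11: project built, pays 15, utility 11 - 15 = -4.
Report 3 instead: project not built, utility 0.
Since 0 > -4, reporting 3 is strictly better here, so truthful reporting is not dominant.

No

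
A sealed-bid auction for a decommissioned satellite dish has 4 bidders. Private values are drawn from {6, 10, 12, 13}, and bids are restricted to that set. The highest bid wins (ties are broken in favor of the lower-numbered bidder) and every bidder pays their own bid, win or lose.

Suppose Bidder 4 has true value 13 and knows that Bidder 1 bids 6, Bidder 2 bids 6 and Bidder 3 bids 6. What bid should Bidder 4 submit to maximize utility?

10

Bid 6: loses but pays 6, utility -6.
Bid 10: wins, pays 10, utility 13 - 10 = 3.
Bid 12: wins, pays 12, utility 13 - 12 = 1.
Bid 13: wins, pays 13, utility 13 - 13 = 0.
The best choice is 10 with utility 3.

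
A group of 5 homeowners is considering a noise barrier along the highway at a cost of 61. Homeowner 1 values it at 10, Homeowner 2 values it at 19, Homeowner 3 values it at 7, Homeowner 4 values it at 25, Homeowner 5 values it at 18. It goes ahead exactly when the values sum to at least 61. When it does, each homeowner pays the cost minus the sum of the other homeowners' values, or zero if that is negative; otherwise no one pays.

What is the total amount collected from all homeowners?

8

Total value 79 ≥ cost 61, so it is built.
Homeowner 1: others sum to 69; max(0, 61 - 69) = 0.
Homeowner 2: others sum to 60; max(0, 61 - 60) = 1.
Homeowner 3: others sum to 72; max(0, 61 - 72) = 0.
Homeowner 4: others sum to 54; max(0, 61 - 54) = 7.
Homeowner 5: others sum to 61; max(0, 61 - 61) = 0.
Total collected = 0 + 1 + 0 + 7 + 0 = 8.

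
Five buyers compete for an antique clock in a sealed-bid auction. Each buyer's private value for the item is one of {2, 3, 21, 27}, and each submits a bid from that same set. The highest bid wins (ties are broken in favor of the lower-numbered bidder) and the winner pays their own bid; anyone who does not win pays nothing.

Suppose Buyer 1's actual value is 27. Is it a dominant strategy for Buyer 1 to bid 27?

No

Consider the case where Buyer 2 bids 2, Buyer 3 bids 2, Buyer 4 bids 2 and Buyer 5 bids 2.
Truthful bid 27: wins, pays 27, utility 27 - 27 = 0.
Bid 2 instead: wins, pays 2, utility 27 - 2 = 25.
Since 25 > 0, bidding 2 is strictly better here, so truthful bidding is not dominant.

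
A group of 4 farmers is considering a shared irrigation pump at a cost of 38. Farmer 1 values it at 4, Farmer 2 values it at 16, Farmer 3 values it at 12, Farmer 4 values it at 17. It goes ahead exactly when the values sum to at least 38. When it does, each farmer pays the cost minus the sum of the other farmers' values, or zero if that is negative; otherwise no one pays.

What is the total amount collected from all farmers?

Total value 49 ≥ cost 38, so it is built.
Farmer 1: others sum to 45; max(0, 38 - 45) = 0.
Farmer 2: others sum to 33; max(0, 38 - 33) = 5.
Farmer 3: others sum to 37; max(0, 38 - 37) = 1.
Farmer 4: others sum to 32; max(0, 38 - 32) = 6.
Total collected = 0 + 5 + 1 + 6 = 12.

12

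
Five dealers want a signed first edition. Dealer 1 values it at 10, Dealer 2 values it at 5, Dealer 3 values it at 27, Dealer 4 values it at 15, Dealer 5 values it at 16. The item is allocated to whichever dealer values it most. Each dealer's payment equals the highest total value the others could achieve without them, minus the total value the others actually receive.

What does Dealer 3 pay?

Dealer 3 has the highest value and receives the item.
Without Dealer 3, the item would go to the next-highest value, 16, so the others could achieve 16.
With Dealer 3 present and winning, the others receive nothing, so their total is 0.
Payment = 16 - 0 = 16.

16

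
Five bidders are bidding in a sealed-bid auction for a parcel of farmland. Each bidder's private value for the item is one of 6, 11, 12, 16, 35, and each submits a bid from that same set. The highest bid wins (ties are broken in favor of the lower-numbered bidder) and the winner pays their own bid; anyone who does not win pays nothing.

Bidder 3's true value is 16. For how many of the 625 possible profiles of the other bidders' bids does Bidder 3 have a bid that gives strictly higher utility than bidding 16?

Others bid (6, 6, 6, 6): truth gives 0; bid 11 gives 5 > 0. Violating.
Others bid (6, 6, 6, 11): truth gives 0; bid 11 gives 5 > 0. Violating.
Others bid (6, 6, 6, 12): truth gives 0; bid 12 gives 4 > 0. Violating.
Others bid (6, 6, 11, 6): truth gives 0; bid 11 gives 5 > 0. Violating.
Others bid (6, 6, 6, 16): truth gives 0; no alternative beats it.
Others bid (6, 6, 6, 35): truth gives 0; no alternative beats it.
(Checking all 625 profiles: 36 have a profitable deviation, 589 do not.)

36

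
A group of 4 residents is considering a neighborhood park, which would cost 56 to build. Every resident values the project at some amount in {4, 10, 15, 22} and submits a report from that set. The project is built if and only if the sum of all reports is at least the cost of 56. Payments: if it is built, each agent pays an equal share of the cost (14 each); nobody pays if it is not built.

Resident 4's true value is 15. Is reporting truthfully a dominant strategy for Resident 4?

No

Consider the case where Resident 1 reports 4, Resident 2 reports 10 and Resident 3 reports 22.
Truthful report 15: project not built, utility 0.
Report 22 instead: project built, pays 14, utility 15 - 14 = 1.
Since 1 > 0, reporting 22 is strictly better here, so truthful reporting is not dominant.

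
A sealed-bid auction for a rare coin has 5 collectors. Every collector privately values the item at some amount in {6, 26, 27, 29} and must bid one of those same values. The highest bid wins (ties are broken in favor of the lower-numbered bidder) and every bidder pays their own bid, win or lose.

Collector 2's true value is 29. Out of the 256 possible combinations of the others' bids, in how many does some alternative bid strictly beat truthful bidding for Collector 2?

Others bid (6, 6, 6, 6): truth gives 0; bid 26 gives 3 > 0. Violating.
Others bid (6, 6, 6, 26): truth gives 0; bid 26 gives 3 > 0. Violating.
Others bid (6, 6, 6, 27): truth gives 0; bid 27 gives 2 > 0. Violating.
Others bid (6, 6, 26, 6): truth gives 0; bid 26 gives 3 > 0. Violating.
Others bid (6, 6, 6, 29): truth gives 0; no alternative beats it.
Others bid (6, 6, 26, 29): truth gives 0; no alternative beats it.
(Checking all 256 profiles: 118 have a profitable deviation, 138 do not.)

118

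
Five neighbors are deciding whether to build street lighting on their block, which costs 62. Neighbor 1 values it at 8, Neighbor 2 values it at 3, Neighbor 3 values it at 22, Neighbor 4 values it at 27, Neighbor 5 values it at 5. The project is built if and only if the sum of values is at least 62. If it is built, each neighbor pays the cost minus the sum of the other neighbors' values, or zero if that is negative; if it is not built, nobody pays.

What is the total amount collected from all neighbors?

50

Total value 65 ≥ cost 62, so it is built.
Neighbor 1: others sum to 57; max(0, 62 - 57) = 5.
Neighbor 2: others sum to 62; max(0, 62 - 62) = 0.
Neighbor 3: others sum to 43; max(0, 62 - 43) = 19.
Neighbor 4: others sum to 38; max(0, 62 - 38) = 24.
Neighbor 5: others sum to 60; max(0, 62 - 60) = 2.
Total collected = 5 + 0 + 19 + 24 + 2 = 50.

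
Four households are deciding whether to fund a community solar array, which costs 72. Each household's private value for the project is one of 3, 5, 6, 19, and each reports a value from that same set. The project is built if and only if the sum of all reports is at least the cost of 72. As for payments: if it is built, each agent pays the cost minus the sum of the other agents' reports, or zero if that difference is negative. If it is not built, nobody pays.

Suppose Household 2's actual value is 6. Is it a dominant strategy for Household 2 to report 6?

Check each profile of the others' reports and compare truth against every alternative report.
Others report (3, 3, 3): truth gives 0, best alternative gives 0.
Others report (3, 3, 5): truth gives 0, best alternative gives 0.
Others report (3, 3, 6): truth gives 0, best alternative gives 0.
Others report (3, 3, 19): truth gives 0, best alternative gives 0.
Others report (3, 5, 3): truth gives 0, best alternative gives 0.
Others report (3, 5, 5): truth gives 0, best alternative gives 0.
(Remaining 58 profiles checked similarly; truth is weakly best in each.)
In every case the truthful report is at least as good as any alternative, so it is a dominant strategy.

Yes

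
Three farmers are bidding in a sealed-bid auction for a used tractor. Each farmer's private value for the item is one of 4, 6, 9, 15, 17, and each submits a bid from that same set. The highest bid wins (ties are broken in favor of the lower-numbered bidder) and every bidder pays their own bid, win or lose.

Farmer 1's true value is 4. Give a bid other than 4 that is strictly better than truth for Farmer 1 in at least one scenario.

6

Suppose Farmer 2 bids 4 and Farmer 3 bids 6.
Bid 4: loses but pays 4, utility -4.
Bid 6: wins, pays 6, utility 4 - 6 = -2.
So bidding 6 beats truth here (-2 > -4).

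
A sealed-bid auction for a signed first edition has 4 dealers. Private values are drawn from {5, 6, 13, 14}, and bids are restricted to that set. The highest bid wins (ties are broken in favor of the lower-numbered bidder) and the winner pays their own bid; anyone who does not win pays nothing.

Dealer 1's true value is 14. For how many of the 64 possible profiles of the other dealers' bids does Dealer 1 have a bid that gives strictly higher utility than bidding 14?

Others bid (5, 5, 5): truth gives 0; bid 5 gives 9 > 0. Violating.
Others bid (5, 5, 6): truth gives 0; bid 6 gives 8 > 0. Violating.
Others bid (5, 5, 13): truth gives 0; bid 13 gives 1 > 0. Violating.
Others bid (5, 6, 5): truth gives 0; bid 6 gives 8 > 0. Violating.
Others bid (5, 5, 14): truth gives 0; no alternative beats it.
Others bid (5, 6, 14): truth gives 0; no alternative beats it.
(Checking all 64 profiles: 27 have a profitable deviation, 37 do not.)

27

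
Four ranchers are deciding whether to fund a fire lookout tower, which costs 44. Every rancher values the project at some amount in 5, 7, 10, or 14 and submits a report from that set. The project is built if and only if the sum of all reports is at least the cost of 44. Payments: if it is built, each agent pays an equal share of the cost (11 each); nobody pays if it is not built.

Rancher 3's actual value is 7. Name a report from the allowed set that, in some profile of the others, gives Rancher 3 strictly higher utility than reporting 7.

Suppose Rancher 1 reports 10, Rancher 2 reports 14 and Rancher 4 reports 14.
Report 7: project built, pays 11, utility 7 - 11 = -4.
Report 5: project not built, utility 0.
So reporting 5 beats truth here (0 > -4).

5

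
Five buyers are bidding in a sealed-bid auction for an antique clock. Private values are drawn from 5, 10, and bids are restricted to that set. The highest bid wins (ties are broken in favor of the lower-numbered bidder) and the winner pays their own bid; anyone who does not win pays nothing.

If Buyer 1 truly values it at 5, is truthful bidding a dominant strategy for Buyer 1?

Check each profile of the others' bids and compare truth against every alternative bid.
Others bid (5, 5, 5, 5): truth gives 0, best alternative gives -5.
Others bid (5, 5, 5, 10): truth gives 0, best alternative gives -5.
Others bid (5, 5, 10, 5): truth gives 0, best alternative gives -5.
Others bid (5, 5, 10, 10): truth gives 0, best alternative gives -5.
Others bid (5, 10, 5, 5): truth gives 0, best alternative gives -5.
Others bid (5, 10, 5, 10): truth gives 0, best alternative gives -5.
(Remaining 10 profiles checked similarly; truth is weakly best in each.)
In every case the truthful bid is at least as good as any alternative, so it is a dominant strategy.

Yes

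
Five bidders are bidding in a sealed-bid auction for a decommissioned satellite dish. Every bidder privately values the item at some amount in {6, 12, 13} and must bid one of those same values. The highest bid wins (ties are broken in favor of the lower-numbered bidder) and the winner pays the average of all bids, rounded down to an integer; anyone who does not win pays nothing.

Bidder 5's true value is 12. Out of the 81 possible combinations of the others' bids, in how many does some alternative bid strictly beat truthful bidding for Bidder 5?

Others bid (6, 6, 6, 12): truth gives 0; bid 13 gives 4 > 0. Violating.
Others bid (6, 6, 12, 6): truth gives 0; bid 13 gives 4 > 0. Violating.
Others bid (6, 6, 12, 12): truth gives 0; bid 13 gives 3 > 0. Violating.
Others bid (6, 12, 6, 6): truth gives 0; bid 13 gives 4 > 0. Violating.
Others bid (6, 6, 6, 6): truth gives 5; no alternative beats it.
Others bid (6, 6, 6, 13): truth gives 0; no alternative beats it.
(Checking all 81 profiles: 14 have a profitable deviation, 67 do not.)

14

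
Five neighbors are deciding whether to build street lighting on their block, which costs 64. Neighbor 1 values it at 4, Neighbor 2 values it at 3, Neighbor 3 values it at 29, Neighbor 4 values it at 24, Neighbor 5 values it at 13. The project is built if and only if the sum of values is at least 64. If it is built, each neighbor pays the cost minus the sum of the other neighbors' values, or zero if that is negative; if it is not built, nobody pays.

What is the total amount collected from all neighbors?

Total value 73 ≥ cost 64, so it is built.
Neighbor 1: others sum to 69; max(0, 64 - 69) = 0.
Neighbor 2: others sum to 70; max(0, 64 - 70) = 0.
Neighbor 3: others sum to 44; max(0, 64 - 44) = 20.
Neighbor 4: others sum to 49; max(0, 64 - 49) = 15.
Neighbor 5: others sum to 60; max(0, 64 - 60) = 4.
Total collected = 0 + 0 + 20 + 15 + 4 = 39.

39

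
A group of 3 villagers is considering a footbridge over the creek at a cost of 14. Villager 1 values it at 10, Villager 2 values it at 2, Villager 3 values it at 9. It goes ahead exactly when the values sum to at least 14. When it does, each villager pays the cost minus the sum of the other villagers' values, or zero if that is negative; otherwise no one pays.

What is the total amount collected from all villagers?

Total value 21 ≥ cost 14, so it is built.
Villager 1: others sum to 11; max(0, 14 - 11) = 3.
Villager 2: others sum to 19; max(0, 14 - 19) = 0.
Villager 3: others sum to 12; max(0, 14 - 12) = 2.
Total collected = 3 + 0 + 2 = 5.

5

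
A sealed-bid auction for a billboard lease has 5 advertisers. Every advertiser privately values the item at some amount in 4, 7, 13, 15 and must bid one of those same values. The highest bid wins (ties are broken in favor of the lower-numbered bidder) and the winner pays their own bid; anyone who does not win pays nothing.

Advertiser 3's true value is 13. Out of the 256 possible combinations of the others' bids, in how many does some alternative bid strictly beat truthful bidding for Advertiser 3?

4

Others bid (4, 4, 4, 4): truth gives 0; bid 7 gives 6 > 0. Violating.
Others bid (4, 4, 4, 7): truth gives 0; bid 7 gives 6 > 0. Violating.
Others bid (4, 4, 7, 4): truth gives 0; bid 7 gives 6 > 0. Violating.
Others bid (4, 4, 7, 7): truth gives 0; bid 7 gives 6 > 0. Violating.
Others bid (4, 4, 4, 13): truth gives 0; no alternative beats it.
Others bid (4, 4, 4, 15): truth gives 0; no alternative beats it.
(Checking all 256 profiles: 4 have a profitable deviation, 252 do not.)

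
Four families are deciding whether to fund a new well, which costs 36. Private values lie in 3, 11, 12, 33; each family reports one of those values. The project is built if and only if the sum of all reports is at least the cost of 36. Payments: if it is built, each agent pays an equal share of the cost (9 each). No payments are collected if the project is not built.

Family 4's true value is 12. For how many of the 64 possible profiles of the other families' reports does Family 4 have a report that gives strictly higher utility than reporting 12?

7

Others report (3, 3, 3): truth gives 0; report 33 gives 3 > 0. Violating.
Others report (3, 3, 11): truth gives 0; report 33 gives 3 > 0. Violating.
Others report (3, 3, 12): truth gives 0; report 33 gives 3 > 0. Violating.
Others report (3, 11, 3): truth gives 0; report 33 gives 3 > 0. Violating.
Others report (3, 3, 33): truth gives 3; no alternative beats it.
Others report (3, 11, 11): truth gives 3; no alternative beats it.
(Checking all 64 profiles: 7 have a profitable deviation, 57 do not.)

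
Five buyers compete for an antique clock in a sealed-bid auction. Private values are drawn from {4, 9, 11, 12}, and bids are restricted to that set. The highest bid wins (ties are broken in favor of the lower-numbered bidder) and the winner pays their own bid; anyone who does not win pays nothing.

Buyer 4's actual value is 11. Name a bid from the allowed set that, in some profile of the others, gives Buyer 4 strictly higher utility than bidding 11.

Suppose Buyer 1 bids 4, Buyer 2 bids 4, Buyer 3 bids 4 and Buyer 5 bids 4.
Bid 11: wins, pays 11, utility 11 - 11 = 0.
Bid 9: wins, pays 9, utility 11 - 9 = 2.
So bidding 9 beats truth here (2 > 0).

9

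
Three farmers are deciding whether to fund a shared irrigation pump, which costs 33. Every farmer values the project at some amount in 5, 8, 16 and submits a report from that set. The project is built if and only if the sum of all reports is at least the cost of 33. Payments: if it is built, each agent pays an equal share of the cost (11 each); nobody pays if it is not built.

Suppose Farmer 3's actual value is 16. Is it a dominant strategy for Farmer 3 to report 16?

Check each profile of the others' reports and compare truth against every alternative report.
Others report (5, 16): truth gives 5, best alternative gives 0.
Others report (8, 16): truth gives 5, best alternative gives 0.
Others report (16, 5): truth gives 5, best alternative gives 0.
Others report (16, 8): truth gives 5, best alternative gives 0.
Others report (16, 16): truth gives 5, best alternative gives 5.
Others report (5, 5): truth gives 0, best alternative gives 0.
(Remaining 3 profiles checked similarly; truth is weakly best in each.)
In every case the truthful report is at least as good as any alternative, so it is a dominant strategy.

Yes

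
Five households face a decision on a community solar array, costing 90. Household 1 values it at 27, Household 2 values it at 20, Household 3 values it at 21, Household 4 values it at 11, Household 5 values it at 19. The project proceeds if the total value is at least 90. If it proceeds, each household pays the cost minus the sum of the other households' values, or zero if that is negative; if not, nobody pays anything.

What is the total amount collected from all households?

Total value 98 ≥ cost 90, so it is built.
Household 1: others sum to 71; max(0, 90 - 71) = 19.
Household 2: others sum to 78; max(0, 90 - 78) = 12.
Household 3: others sum to 77; max(0, 90 - 77) = 13.
Household 4: others sum to 87; max(0, 90 - 87) = 3.
Household 5: others sum to 79; max(0, 90 - 79) = 11.
Total collected = 19 + 12 + 13 + 3 + 11 = 58.

58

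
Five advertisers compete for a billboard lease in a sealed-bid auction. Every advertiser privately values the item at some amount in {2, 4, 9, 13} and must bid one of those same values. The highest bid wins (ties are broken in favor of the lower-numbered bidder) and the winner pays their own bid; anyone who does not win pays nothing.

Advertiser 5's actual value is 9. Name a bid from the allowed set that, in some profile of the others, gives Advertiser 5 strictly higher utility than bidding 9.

4

Suppose Advertiser 1 bids 2, Advertiser 2 bids 2, Advertiser 3 bids 2 and Advertiser 4 bids 2.
Bid 9: wins, pays 9, utility 9 - 9 = 0.
Bid 4: wins, pays 4, utility 9 - 4 = 5.
So bidding 4 beats truth here (5 > 0).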